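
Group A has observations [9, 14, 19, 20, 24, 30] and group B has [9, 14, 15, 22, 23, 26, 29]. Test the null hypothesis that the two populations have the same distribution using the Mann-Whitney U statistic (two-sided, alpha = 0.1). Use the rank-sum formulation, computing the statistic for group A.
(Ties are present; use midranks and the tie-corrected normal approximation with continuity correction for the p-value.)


Step 1: Combine and sort all 13 observations; assign midranks.
sorted (value, group): (9,X), (9,Y), (14,X), (14,Y), (15,Y), (19,X), (20,X), (22,Y), (23,Y), (24,X), (26,Y), (29,Y), (30,X)
ranks: 9->1.5, 9->1.5, 14->3.5, 14->3.5, 15->5, 19->6, 20->7, 22->8, 23->9, 24->10, 26->11, 29->12, 30->13
Step 2: Rank sum for X: R1 = 1.5 + 3.5 + 6 + 7 + 10 + 13 = 41.
Step 3: U_X = R1 - n1(n1+1)/2 = 41 - 6*7/2 = 41 - 21 = 20.
       U_Y = n1*n2 - U_X = 42 - 20 = 22.
Step 4: Ties are present, so use the tie-corrected normal approximation (with continuity correction) for the p-value.
Step 5: p-value = 0.942900; compare to alpha = 0.1. fail to reject H0.

U_X = 20, p = 0.942900, fail to reject H0 at alpha = 0.1.


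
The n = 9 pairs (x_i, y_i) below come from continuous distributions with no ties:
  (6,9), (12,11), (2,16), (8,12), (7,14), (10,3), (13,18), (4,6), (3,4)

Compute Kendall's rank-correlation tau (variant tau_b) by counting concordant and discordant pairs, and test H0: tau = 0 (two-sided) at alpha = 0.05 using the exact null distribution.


Step 1: Enumerate the 36 unordered pairs (i,j) with i<j and classify each by sign(x_j-x_i) * sign(y_j-y_i).
  (1,2):dx=+6,dy=+2->C; (1,3):dx=-4,dy=+7->D; (1,4):dx=+2,dy=+3->C; (1,5):dx=+1,dy=+5->C
  (1,6):dx=+4,dy=-6->D; (1,7):dx=+7,dy=+9->C; (1,8):dx=-2,dy=-3->C; (1,9):dx=-3,dy=-5->C
  (2,3):dx=-10,dy=+5->D; (2,4):dx=-4,dy=+1->D; (2,5):dx=-5,dy=+3->D; (2,6):dx=-2,dy=-8->C
  (2,7):dx=+1,dy=+7->C; (2,8):dx=-8,dy=-5->C; (2,9):dx=-9,dy=-7->C; (3,4):dx=+6,dy=-4->D
  (3,5):dx=+5,dy=-2->D; (3,6):dx=+8,dy=-13->D; (3,7):dx=+11,dy=+2->C; (3,8):dx=+2,dy=-10->D
  (3,9):dx=+1,dy=-12->D; (4,5):dx=-1,dy=+2->D; (4,6):dx=+2,dy=-9->D; (4,7):dx=+5,dy=+6->C
  (4,8):dx=-4,dy=-6->C; (4,9):dx=-5,dy=-8->C; (5,6):dx=+3,dy=-11->D; (5,7):dx=+6,dy=+4->C
  (5,8):dx=-3,dy=-8->C; (5,9):dx=-4,dy=-10->C; (6,7):dx=+3,dy=+15->C; (6,8):dx=-6,dy=+3->D
  (6,9):dx=-7,dy=+1->D; (7,8):dx=-9,dy=-12->C; (7,9):dx=-10,dy=-14->C; (8,9):dx=-1,dy=-2->C
Step 2: C = 21, D = 15, total pairs = 36.
Step 3: tau = (C - D)/(n(n-1)/2) = (21 - 15)/36 = 0.166667.
Step 4: Exact two-sided p-value (enumerate n! = 362880 permutations of y under H0): p = 0.612202.
Step 5: alpha = 0.05. fail to reject H0.

tau_b = 0.1667 (C=21, D=15), p = 0.612202, fail to reject H0.


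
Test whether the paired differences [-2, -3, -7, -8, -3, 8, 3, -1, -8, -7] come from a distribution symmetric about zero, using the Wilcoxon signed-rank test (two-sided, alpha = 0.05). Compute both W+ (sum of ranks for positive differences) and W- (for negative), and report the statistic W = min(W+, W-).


Step 1: Drop any zero differences (none here) and take |d_i|.
|d| = [2, 3, 7, 8, 3, 8, 3, 1, 8, 7]
Step 2: Midrank |d_i| (ties get averaged ranks).
ranks: |2|->2, |3|->4, |7|->6.5, |8|->9, |3|->4, |8|->9, |3|->4, |1|->1, |8|->9, |7|->6.5
Step 3: Attach original signs; sum ranks with positive sign and with negative sign.
W+ = 9 + 4 = 13
W- = 2 + 4 + 6.5 + 9 + 4 + 1 + 9 + 6.5 = 42
(Check: W+ + W- = 55 should equal n(n+1)/2 = 55.)
Step 4: Test statistic W = min(W+, W-) = 13.
Step 5: Ties in |d|, so use the tie-corrected normal approximation.
        E[W] = n(n+1)/4 = 10*11/4 = 27.5.
        Tie groups: |d|=3 (t=3), |d|=7 (t=2), |d|=8 (t=3); sum(t^3 - t) = 54.
        Var[W] = n(n+1)(2n+1)/24 - sum(t^3-t)/48 = 2310/24 - 54/48 = 95.125.
        z = (W - E[W]) / sqrt(Var[W]) = (13 - 27.5) / 9.7532 = -1.4867.
        Two-sided p = 2*Phi(z) = 0.137096.
Step 6: alpha = 0.05. fail to reject H0.

W+ = 13, W- = 42, W = min = 13, p = 0.137096, fail to reject H0.


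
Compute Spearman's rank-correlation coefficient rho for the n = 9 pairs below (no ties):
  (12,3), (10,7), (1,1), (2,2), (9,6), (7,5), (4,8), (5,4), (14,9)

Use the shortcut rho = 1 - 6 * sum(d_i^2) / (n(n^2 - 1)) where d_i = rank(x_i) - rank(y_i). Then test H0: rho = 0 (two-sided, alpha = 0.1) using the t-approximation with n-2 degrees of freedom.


Step 1: Rank x and y separately (midranks; no ties here).
rank(x): 12->8, 10->7, 1->1, 2->2, 9->6, 7->5, 4->3, 5->4, 14->9
rank(y): 3->3, 7->7, 1->1, 2->2, 6->6, 5->5, 8->8, 4->4, 9->9
Step 2: d_i = R_x(i) - R_y(i); compute d_i^2.
  (8-3)^2=25, (7-7)^2=0, (1-1)^2=0, (2-2)^2=0, (6-6)^2=0, (5-5)^2=0, (3-8)^2=25, (4-4)^2=0, (9-9)^2=0
sum(d^2) = 50.
Step 3: rho = 1 - 6*50 / (9*(9^2 - 1)) = 1 - 300/720 = 0.583333.
Step 4: Under H0, t = rho * sqrt((n-2)/(1-rho^2)) = 1.9001 ~ t(7).
Step 5: Two-sided p-value from the t-distribution with 7 df = 0.099186.
Step 6: alpha = 0.1. reject H0.

rho = 0.5833, p = 0.099186, reject H0 at alpha = 0.1.


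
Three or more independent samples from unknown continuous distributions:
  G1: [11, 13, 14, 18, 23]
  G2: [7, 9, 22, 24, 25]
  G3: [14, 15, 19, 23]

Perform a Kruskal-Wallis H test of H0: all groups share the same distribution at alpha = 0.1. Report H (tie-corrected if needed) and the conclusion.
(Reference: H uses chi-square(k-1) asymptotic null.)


Step 1: Combine all N = 14 observations and assign midranks.
sorted (value, group, rank): (7,G2,1), (9,G2,2), (11,G1,3), (13,G1,4), (14,G1,5.5), (14,G3,5.5), (15,G3,7), (18,G1,8), (19,G3,9), (22,G2,10), (23,G1,11.5), (23,G3,11.5), (24,G2,13), (25,G2,14)
Step 2: Sum ranks within each group.
R_1 = 32 (n_1 = 5)
R_2 = 40 (n_2 = 5)
R_3 = 33 (n_3 = 4)
Step 3: H = 12/(N(N+1)) * sum(R_i^2/n_i) - 3(N+1)
     = 12/(14*15) * (32^2/5 + 40^2/5 + 33^2/4) - 3*15
     = 0.057143 * 797.05 - 45
     = 0.545714.
Step 4: Ties present; correction factor C = 1 - 12/(14^3 - 14) = 0.995604. Corrected H = 0.545714 / 0.995604 = 0.548124.
Step 5: Under H0, H ~ chi^2(2); p-value = 0.760285.
Step 6: alpha = 0.1. fail to reject H0.

H = 0.5481, df = 2, p = 0.760285, fail to reject H0.


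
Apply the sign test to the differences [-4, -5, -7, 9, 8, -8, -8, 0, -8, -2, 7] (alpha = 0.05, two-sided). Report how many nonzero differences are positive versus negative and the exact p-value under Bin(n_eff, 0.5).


Step 1: Discard zero differences. Original n = 11; n_eff = number of nonzero differences = 10.
Nonzero differences (with sign): -4, -5, -7, +9, +8, -8, -8, -8, -2, +7
Step 2: Count signs: positive = 3, negative = 7.
Step 3: Under H0: P(positive) = 0.5, so the number of positives S ~ Bin(10, 0.5).
Step 4: Two-sided exact p-value = sum of Bin(10,0.5) probabilities at or below the observed probability = 0.343750.
Step 5: alpha = 0.05. fail to reject H0.

n_eff = 10, pos = 3, neg = 7, p = 0.343750, fail to reject H0.


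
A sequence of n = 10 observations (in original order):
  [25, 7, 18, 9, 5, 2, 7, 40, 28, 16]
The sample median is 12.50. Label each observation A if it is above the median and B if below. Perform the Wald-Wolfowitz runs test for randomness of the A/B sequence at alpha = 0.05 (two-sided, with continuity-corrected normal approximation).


Step 1: Compute median = 12.50; label A = above, B = below.
Labels in order: ABABBBBAAA  (n_A = 5, n_B = 5)
Step 2: Count runs R = 5.
Step 3: Under H0 (random ordering), E[R] = 2*n_A*n_B/(n_A+n_B) + 1 = 2*5*5/10 + 1 = 6.0000.
        Var[R] = 2*n_A*n_B*(2*n_A*n_B - n_A - n_B) / ((n_A+n_B)^2 * (n_A+n_B-1)) = 2000/900 = 2.2222.
        SD[R] = 1.4907.
Step 4: Continuity-corrected z = (R + 0.5 - E[R]) / SD[R] = (5 + 0.5 - 6.0000) / 1.4907 = -0.3354.
Step 5: Two-sided p-value via normal approximation = 2*(1 - Phi(|z|)) = 0.737316.
Step 6: alpha = 0.05. fail to reject H0.

R = 5, z = -0.3354, p = 0.737316, fail to reject H0.


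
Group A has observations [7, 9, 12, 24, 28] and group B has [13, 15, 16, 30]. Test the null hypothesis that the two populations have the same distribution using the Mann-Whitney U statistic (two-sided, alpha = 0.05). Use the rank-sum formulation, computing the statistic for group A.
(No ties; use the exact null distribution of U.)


Step 1: Combine and sort all 9 observations; assign midranks.
sorted (value, group): (7,X), (9,X), (12,X), (13,Y), (15,Y), (16,Y), (24,X), (28,X), (30,Y)
ranks: 7->1, 9->2, 12->3, 13->4, 15->5, 16->6, 24->7, 28->8, 30->9
Step 2: Rank sum for X: R1 = 1 + 2 + 3 + 7 + 8 = 21.
Step 3: U_X = R1 - n1(n1+1)/2 = 21 - 5*6/2 = 21 - 15 = 6.
       U_Y = n1*n2 - U_X = 20 - 6 = 14.
Step 4: No ties, so the exact null distribution of U (based on enumerating the C(9,5) = 126 equally likely rank assignments) gives the two-sided p-value.
Step 5: p-value = 0.412698; compare to alpha = 0.05. fail to reject H0.

U_X = 6, p = 0.412698, fail to reject H0 at alpha = 0.05.


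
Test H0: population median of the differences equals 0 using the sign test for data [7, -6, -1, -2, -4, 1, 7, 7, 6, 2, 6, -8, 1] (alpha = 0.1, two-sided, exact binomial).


Step 1: Discard zero differences. Original n = 13; n_eff = number of nonzero differences = 13.
Nonzero differences (with sign): +7, -6, -1, -2, -4, +1, +7, +7, +6, +2, +6, -8, +1
Step 2: Count signs: positive = 8, negative = 5.
Step 3: Under H0: P(positive) = 0.5, so the number of positives S ~ Bin(13, 0.5).
Step 4: Two-sided exact p-value = sum of Bin(13,0.5) probabilities at or below the observed probability = 0.581055.
Step 5: alpha = 0.1. fail to reject H0.

n_eff = 13, pos = 8, neg = 5, p = 0.581055, fail to reject H0.


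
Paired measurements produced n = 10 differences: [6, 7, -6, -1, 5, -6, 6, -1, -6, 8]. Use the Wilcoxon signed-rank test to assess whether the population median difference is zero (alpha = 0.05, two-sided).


Step 1: Drop any zero differences (none here) and take |d_i|.
|d| = [6, 7, 6, 1, 5, 6, 6, 1, 6, 8]
Step 2: Midrank |d_i| (ties get averaged ranks).
ranks: |6|->6, |7|->9, |6|->6, |1|->1.5, |5|->3, |6|->6, |6|->6, |1|->1.5, |6|->6, |8|->10
Step 3: Attach original signs; sum ranks with positive sign and with negative sign.
W+ = 6 + 9 + 3 + 6 + 10 = 34
W- = 6 + 1.5 + 6 + 1.5 + 6 = 21
(Check: W+ + W- = 55 should equal n(n+1)/2 = 55.)
Step 4: Test statistic W = min(W+, W-) = 21.
Step 5: Ties in |d|, so use the tie-corrected normal approximation.
        E[W] = n(n+1)/4 = 10*11/4 = 27.5.
        Tie groups: |d|=1 (t=2), |d|=6 (t=5); sum(t^3 - t) = 126.
        Var[W] = n(n+1)(2n+1)/24 - sum(t^3-t)/48 = 2310/24 - 126/48 = 93.625.
        z = (W - E[W]) / sqrt(Var[W]) = (21 - 27.5) / 9.6760 = -0.6718.
        Two-sided p = 2*Phi(z) = 0.501733.
Step 6: alpha = 0.05. fail to reject H0.

W+ = 34, W- = 21, W = min = 21, p = 0.501733, fail to reject H0.


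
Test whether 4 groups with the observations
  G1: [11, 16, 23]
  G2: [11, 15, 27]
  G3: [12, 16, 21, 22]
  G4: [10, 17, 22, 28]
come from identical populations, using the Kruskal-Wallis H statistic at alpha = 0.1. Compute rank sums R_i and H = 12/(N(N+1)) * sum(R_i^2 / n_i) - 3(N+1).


Step 1: Combine all N = 14 observations and assign midranks.
sorted (value, group, rank): (10,G4,1), (11,G1,2.5), (11,G2,2.5), (12,G3,4), (15,G2,5), (16,G1,6.5), (16,G3,6.5), (17,G4,8), (21,G3,9), (22,G3,10.5), (22,G4,10.5), (23,G1,12), (27,G2,13), (28,G4,14)
Step 2: Sum ranks within each group.
R_1 = 21 (n_1 = 3)
R_2 = 20.5 (n_2 = 3)
R_3 = 30 (n_3 = 4)
R_4 = 33.5 (n_4 = 4)
Step 3: H = 12/(N(N+1)) * sum(R_i^2/n_i) - 3(N+1)
     = 12/(14*15) * (21^2/3 + 20.5^2/3 + 30^2/4 + 33.5^2/4) - 3*15
     = 0.057143 * 792.646 - 45
     = 0.294048.
Step 4: Ties present; correction factor C = 1 - 18/(14^3 - 14) = 0.993407. Corrected H = 0.294048 / 0.993407 = 0.295999.
Step 5: Under H0, H ~ chi^2(3); p-value = 0.960779.
Step 6: alpha = 0.1. fail to reject H0.

H = 0.2960, df = 3, p = 0.960779, fail to reject H0.


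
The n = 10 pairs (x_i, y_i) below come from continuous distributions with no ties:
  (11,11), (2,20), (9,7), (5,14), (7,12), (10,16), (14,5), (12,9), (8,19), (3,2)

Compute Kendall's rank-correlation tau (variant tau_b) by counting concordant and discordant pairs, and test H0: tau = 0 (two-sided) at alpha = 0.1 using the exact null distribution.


Step 1: Enumerate the 45 unordered pairs (i,j) with i<j and classify each by sign(x_j-x_i) * sign(y_j-y_i).
  (1,2):dx=-9,dy=+9->D; (1,3):dx=-2,dy=-4->C; (1,4):dx=-6,dy=+3->D; (1,5):dx=-4,dy=+1->D
  (1,6):dx=-1,dy=+5->D; (1,7):dx=+3,dy=-6->D; (1,8):dx=+1,dy=-2->D; (1,9):dx=-3,dy=+8->D
  (1,10):dx=-8,dy=-9->C; (2,3):dx=+7,dy=-13->D; (2,4):dx=+3,dy=-6->D; (2,5):dx=+5,dy=-8->D
  (2,6):dx=+8,dy=-4->D; (2,7):dx=+12,dy=-15->D; (2,8):dx=+10,dy=-11->D; (2,9):dx=+6,dy=-1->D
  (2,10):dx=+1,dy=-18->D; (3,4):dx=-4,dy=+7->D; (3,5):dx=-2,dy=+5->D; (3,6):dx=+1,dy=+9->C
  (3,7):dx=+5,dy=-2->D; (3,8):dx=+3,dy=+2->C; (3,9):dx=-1,dy=+12->D; (3,10):dx=-6,dy=-5->C
  (4,5):dx=+2,dy=-2->D; (4,6):dx=+5,dy=+2->C; (4,7):dx=+9,dy=-9->D; (4,8):dx=+7,dy=-5->D
  (4,9):dx=+3,dy=+5->C; (4,10):dx=-2,dy=-12->C; (5,6):dx=+3,dy=+4->C; (5,7):dx=+7,dy=-7->D
  (5,8):dx=+5,dy=-3->D; (5,9):dx=+1,dy=+7->C; (5,10):dx=-4,dy=-10->C; (6,7):dx=+4,dy=-11->D
  (6,8):dx=+2,dy=-7->D; (6,9):dx=-2,dy=+3->D; (6,10):dx=-7,dy=-14->C; (7,8):dx=-2,dy=+4->D
  (7,9):dx=-6,dy=+14->D; (7,10):dx=-11,dy=-3->C; (8,9):dx=-4,dy=+10->D; (8,10):dx=-9,dy=-7->C
  (9,10):dx=-5,dy=-17->C
Step 2: C = 15, D = 30, total pairs = 45.
Step 3: tau = (C - D)/(n(n-1)/2) = (15 - 30)/45 = -0.333333.
Step 4: Exact two-sided p-value (enumerate n! = 3628800 permutations of y under H0): p = 0.216373.
Step 5: alpha = 0.1. fail to reject H0.

tau_b = -0.3333 (C=15, D=30), p = 0.216373, fail to reject H0.


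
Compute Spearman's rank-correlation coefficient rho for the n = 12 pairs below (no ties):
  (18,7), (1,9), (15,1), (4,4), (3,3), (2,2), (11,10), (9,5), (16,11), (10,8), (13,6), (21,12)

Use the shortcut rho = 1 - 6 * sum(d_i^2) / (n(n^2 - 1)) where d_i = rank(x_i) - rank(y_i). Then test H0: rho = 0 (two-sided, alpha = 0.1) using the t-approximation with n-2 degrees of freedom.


Step 1: Rank x and y separately (midranks; no ties here).
rank(x): 18->11, 1->1, 15->9, 4->4, 3->3, 2->2, 11->7, 9->5, 16->10, 10->6, 13->8, 21->12
rank(y): 7->7, 9->9, 1->1, 4->4, 3->3, 2->2, 10->10, 5->5, 11->11, 8->8, 6->6, 12->12
Step 2: d_i = R_x(i) - R_y(i); compute d_i^2.
  (11-7)^2=16, (1-9)^2=64, (9-1)^2=64, (4-4)^2=0, (3-3)^2=0, (2-2)^2=0, (7-10)^2=9, (5-5)^2=0, (10-11)^2=1, (6-8)^2=4, (8-6)^2=4, (12-12)^2=0
sum(d^2) = 162.
Step 3: rho = 1 - 6*162 / (12*(12^2 - 1)) = 1 - 972/1716 = 0.433566.
Step 4: Under H0, t = rho * sqrt((n-2)/(1-rho^2)) = 1.5215 ~ t(10).
Step 5: Two-sided p-value from the t-distribution with 10 df = 0.159106.
Step 6: alpha = 0.1. fail to reject H0.

rho = 0.4336, p = 0.159106, fail to reject H0 at alpha = 0.1.


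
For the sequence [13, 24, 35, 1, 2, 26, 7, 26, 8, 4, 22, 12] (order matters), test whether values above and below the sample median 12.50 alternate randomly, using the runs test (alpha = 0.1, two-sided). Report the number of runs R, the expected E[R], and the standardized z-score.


Step 1: Compute median = 12.50; label A = above, B = below.
Labels in order: AAABBABABBAB  (n_A = 6, n_B = 6)
Step 2: Count runs R = 8.
Step 3: Under H0 (random ordering), E[R] = 2*n_A*n_B/(n_A+n_B) + 1 = 2*6*6/12 + 1 = 7.0000.
        Var[R] = 2*n_A*n_B*(2*n_A*n_B - n_A - n_B) / ((n_A+n_B)^2 * (n_A+n_B-1)) = 4320/1584 = 2.7273.
        SD[R] = 1.6514.
Step 4: Continuity-corrected z = (R - 0.5 - E[R]) / SD[R] = (8 - 0.5 - 7.0000) / 1.6514 = 0.3028.
Step 5: Two-sided p-value via normal approximation = 2*(1 - Phi(|z|)) = 0.762069.
Step 6: alpha = 0.1. fail to reject H0.

R = 8, z = 0.3028, p = 0.762069, fail to reject H0.


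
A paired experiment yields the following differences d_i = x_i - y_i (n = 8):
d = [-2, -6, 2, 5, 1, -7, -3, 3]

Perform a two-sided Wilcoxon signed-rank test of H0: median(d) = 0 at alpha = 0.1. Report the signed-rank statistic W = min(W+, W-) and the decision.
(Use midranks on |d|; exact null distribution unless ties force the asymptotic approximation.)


Step 1: Drop any zero differences (none here) and take |d_i|.
|d| = [2, 6, 2, 5, 1, 7, 3, 3]
Step 2: Midrank |d_i| (ties get averaged ranks).
ranks: |2|->2.5, |6|->7, |2|->2.5, |5|->6, |1|->1, |7|->8, |3|->4.5, |3|->4.5
Step 3: Attach original signs; sum ranks with positive sign and with negative sign.
W+ = 2.5 + 6 + 1 + 4.5 = 14
W- = 2.5 + 7 + 8 + 4.5 = 22
(Check: W+ + W- = 36 should equal n(n+1)/2 = 36.)
Step 4: Test statistic W = min(W+, W-) = 14.
Step 5: Ties in |d|, so use the tie-corrected normal approximation.
        E[W] = n(n+1)/4 = 8*9/4 = 18.
        Tie groups: |d|=2 (t=2), |d|=3 (t=2); sum(t^3 - t) = 12.
        Var[W] = n(n+1)(2n+1)/24 - sum(t^3-t)/48 = 1224/24 - 12/48 = 50.75.
        z = (W - E[W]) / sqrt(Var[W]) = (14 - 18) / 7.1239 = -0.5615.
        Two-sided p = 2*Phi(z) = 0.574464.
Step 6: alpha = 0.1. fail to reject H0.

W+ = 14, W- = 22, W = min = 14, p = 0.574464, fail to reject H0.


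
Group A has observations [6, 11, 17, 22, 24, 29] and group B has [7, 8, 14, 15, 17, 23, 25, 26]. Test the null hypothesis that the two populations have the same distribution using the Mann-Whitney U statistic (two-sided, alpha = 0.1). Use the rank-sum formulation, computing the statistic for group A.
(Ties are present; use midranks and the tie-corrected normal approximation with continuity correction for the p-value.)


Step 1: Combine and sort all 14 observations; assign midranks.
sorted (value, group): (6,X), (7,Y), (8,Y), (11,X), (14,Y), (15,Y), (17,X), (17,Y), (22,X), (23,Y), (24,X), (25,Y), (26,Y), (29,X)
ranks: 6->1, 7->2, 8->3, 11->4, 14->5, 15->6, 17->7.5, 17->7.5, 22->9, 23->10, 24->11, 25->12, 26->13, 29->14
Step 2: Rank sum for X: R1 = 1 + 4 + 7.5 + 9 + 11 + 14 = 46.5.
Step 3: U_X = R1 - n1(n1+1)/2 = 46.5 - 6*7/2 = 46.5 - 21 = 25.5.
       U_Y = n1*n2 - U_X = 48 - 25.5 = 22.5.
Step 4: Ties are present, so use the tie-corrected normal approximation (with continuity correction) for the p-value.
Step 5: p-value = 0.897167; compare to alpha = 0.1. fail to reject H0.

U_X = 25.5, p = 0.897167, fail to reject H0 at alpha = 0.1.


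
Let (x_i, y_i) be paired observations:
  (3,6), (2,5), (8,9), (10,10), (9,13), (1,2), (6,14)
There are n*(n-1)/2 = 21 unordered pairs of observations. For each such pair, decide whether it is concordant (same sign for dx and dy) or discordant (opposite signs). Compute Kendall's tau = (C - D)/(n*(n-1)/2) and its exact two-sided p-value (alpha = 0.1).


Step 1: Enumerate the 21 unordered pairs (i,j) with i<j and classify each by sign(x_j-x_i) * sign(y_j-y_i).
  (1,2):dx=-1,dy=-1->C; (1,3):dx=+5,dy=+3->C; (1,4):dx=+7,dy=+4->C; (1,5):dx=+6,dy=+7->C
  (1,6):dx=-2,dy=-4->C; (1,7):dx=+3,dy=+8->C; (2,3):dx=+6,dy=+4->C; (2,4):dx=+8,dy=+5->C
  (2,5):dx=+7,dy=+8->C; (2,6):dx=-1,dy=-3->C; (2,7):dx=+4,dy=+9->C; (3,4):dx=+2,dy=+1->C
  (3,5):dx=+1,dy=+4->C; (3,6):dx=-7,dy=-7->C; (3,7):dx=-2,dy=+5->D; (4,5):dx=-1,dy=+3->D
  (4,6):dx=-9,dy=-8->C; (4,7):dx=-4,dy=+4->D; (5,6):dx=-8,dy=-11->C; (5,7):dx=-3,dy=+1->D
  (6,7):dx=+5,dy=+12->C
Step 2: C = 17, D = 4, total pairs = 21.
Step 3: tau = (C - D)/(n(n-1)/2) = (17 - 4)/21 = 0.619048.
Step 4: Exact two-sided p-value (enumerate n! = 5040 permutations of y under H0): p = 0.069048.
Step 5: alpha = 0.1. reject H0.

tau_b = 0.6190 (C=17, D=4), p = 0.069048, reject H0.


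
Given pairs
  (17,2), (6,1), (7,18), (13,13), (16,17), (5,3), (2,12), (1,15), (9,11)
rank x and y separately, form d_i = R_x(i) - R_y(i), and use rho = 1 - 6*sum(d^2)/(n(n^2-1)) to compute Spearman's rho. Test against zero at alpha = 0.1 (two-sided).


Step 1: Rank x and y separately (midranks; no ties here).
rank(x): 17->9, 6->4, 7->5, 13->7, 16->8, 5->3, 2->2, 1->1, 9->6
rank(y): 2->2, 1->1, 18->9, 13->6, 17->8, 3->3, 12->5, 15->7, 11->4
Step 2: d_i = R_x(i) - R_y(i); compute d_i^2.
  (9-2)^2=49, (4-1)^2=9, (5-9)^2=16, (7-6)^2=1, (8-8)^2=0, (3-3)^2=0, (2-5)^2=9, (1-7)^2=36, (6-4)^2=4
sum(d^2) = 124.
Step 3: rho = 1 - 6*124 / (9*(9^2 - 1)) = 1 - 744/720 = -0.033333.
Step 4: Under H0, t = rho * sqrt((n-2)/(1-rho^2)) = -0.0882 ~ t(7).
Step 5: Two-sided p-value from the t-distribution with 7 df = 0.932157.
Step 6: alpha = 0.1. fail to reject H0.

rho = -0.0333, p = 0.932157, fail to reject H0 at alpha = 0.1.


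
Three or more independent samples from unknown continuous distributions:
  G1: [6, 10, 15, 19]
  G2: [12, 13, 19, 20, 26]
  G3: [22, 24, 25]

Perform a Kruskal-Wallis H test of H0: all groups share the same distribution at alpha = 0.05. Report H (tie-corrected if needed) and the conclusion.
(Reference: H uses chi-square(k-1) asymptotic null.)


Step 1: Combine all N = 12 observations and assign midranks.
sorted (value, group, rank): (6,G1,1), (10,G1,2), (12,G2,3), (13,G2,4), (15,G1,5), (19,G1,6.5), (19,G2,6.5), (20,G2,8), (22,G3,9), (24,G3,10), (25,G3,11), (26,G2,12)
Step 2: Sum ranks within each group.
R_1 = 14.5 (n_1 = 4)
R_2 = 33.5 (n_2 = 5)
R_3 = 30 (n_3 = 3)
Step 3: H = 12/(N(N+1)) * sum(R_i^2/n_i) - 3(N+1)
     = 12/(12*13) * (14.5^2/4 + 33.5^2/5 + 30^2/3) - 3*13
     = 0.076923 * 577.013 - 39
     = 5.385577.
Step 4: Ties present; correction factor C = 1 - 6/(12^3 - 12) = 0.996503. Corrected H = 5.385577 / 0.996503 = 5.404474.
Step 5: Under H0, H ~ chi^2(2); p-value = 0.067055.
Step 6: alpha = 0.05. fail to reject H0.

H = 5.4045, df = 2, p = 0.067055, fail to reject H0.


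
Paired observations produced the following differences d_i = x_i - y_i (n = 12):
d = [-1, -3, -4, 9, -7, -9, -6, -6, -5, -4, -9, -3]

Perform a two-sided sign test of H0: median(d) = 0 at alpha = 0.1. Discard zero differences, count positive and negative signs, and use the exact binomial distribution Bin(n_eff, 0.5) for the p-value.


Step 1: Discard zero differences. Original n = 12; n_eff = number of nonzero differences = 12.
Nonzero differences (with sign): -1, -3, -4, +9, -7, -9, -6, -6, -5, -4, -9, -3
Step 2: Count signs: positive = 1, negative = 11.
Step 3: Under H0: P(positive) = 0.5, so the number of positives S ~ Bin(12, 0.5).
Step 4: Two-sided exact p-value = sum of Bin(12,0.5) probabilities at or below the observed probability = 0.006348.
Step 5: alpha = 0.1. reject H0.

n_eff = 12, pos = 1, neg = 11, p = 0.006348, reject H0.


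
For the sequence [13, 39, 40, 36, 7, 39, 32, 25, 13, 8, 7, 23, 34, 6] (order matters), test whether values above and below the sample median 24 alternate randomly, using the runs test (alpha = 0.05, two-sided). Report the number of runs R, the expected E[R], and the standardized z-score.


Step 1: Compute median = 24; label A = above, B = below.
Labels in order: BAAABAAABBBBAB  (n_A = 7, n_B = 7)
Step 2: Count runs R = 7.
Step 3: Under H0 (random ordering), E[R] = 2*n_A*n_B/(n_A+n_B) + 1 = 2*7*7/14 + 1 = 8.0000.
        Var[R] = 2*n_A*n_B*(2*n_A*n_B - n_A - n_B) / ((n_A+n_B)^2 * (n_A+n_B-1)) = 8232/2548 = 3.2308.
        SD[R] = 1.7974.
Step 4: Continuity-corrected z = (R + 0.5 - E[R]) / SD[R] = (7 + 0.5 - 8.0000) / 1.7974 = -0.2782.
Step 5: Two-sided p-value via normal approximation = 2*(1 - Phi(|z|)) = 0.780879.
Step 6: alpha = 0.05. fail to reject H0.

R = 7, z = -0.2782, p = 0.780879, fail to reject H0.


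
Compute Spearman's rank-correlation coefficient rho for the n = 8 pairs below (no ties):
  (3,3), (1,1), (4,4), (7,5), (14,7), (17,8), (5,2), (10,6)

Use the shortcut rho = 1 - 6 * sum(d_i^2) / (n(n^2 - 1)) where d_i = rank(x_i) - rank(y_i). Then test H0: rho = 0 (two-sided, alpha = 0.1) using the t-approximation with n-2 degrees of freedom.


Step 1: Rank x and y separately (midranks; no ties here).
rank(x): 3->2, 1->1, 4->3, 7->5, 14->7, 17->8, 5->4, 10->6
rank(y): 3->3, 1->1, 4->4, 5->5, 7->7, 8->8, 2->2, 6->6
Step 2: d_i = R_x(i) - R_y(i); compute d_i^2.
  (2-3)^2=1, (1-1)^2=0, (3-4)^2=1, (5-5)^2=0, (7-7)^2=0, (8-8)^2=0, (4-2)^2=4, (6-6)^2=0
sum(d^2) = 6.
Step 3: rho = 1 - 6*6 / (8*(8^2 - 1)) = 1 - 36/504 = 0.928571.
Step 4: Under H0, t = rho * sqrt((n-2)/(1-rho^2)) = 6.1283 ~ t(6).
Step 5: Two-sided p-value from the t-distribution with 6 df = 0.000863.
Step 6: alpha = 0.1. reject H0.

rho = 0.9286, p = 0.000863, reject H0 at alpha = 0.1.


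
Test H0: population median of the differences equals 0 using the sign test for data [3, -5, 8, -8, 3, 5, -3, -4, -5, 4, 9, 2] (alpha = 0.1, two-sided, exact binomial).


Step 1: Discard zero differences. Original n = 12; n_eff = number of nonzero differences = 12.
Nonzero differences (with sign): +3, -5, +8, -8, +3, +5, -3, -4, -5, +4, +9, +2
Step 2: Count signs: positive = 7, negative = 5.
Step 3: Under H0: P(positive) = 0.5, so the number of positives S ~ Bin(12, 0.5).
Step 4: Two-sided exact p-value = sum of Bin(12,0.5) probabilities at or below the observed probability = 0.774414.
Step 5: alpha = 0.1. fail to reject H0.

n_eff = 12, pos = 7, neg = 5, p = 0.774414, fail to reject H0.


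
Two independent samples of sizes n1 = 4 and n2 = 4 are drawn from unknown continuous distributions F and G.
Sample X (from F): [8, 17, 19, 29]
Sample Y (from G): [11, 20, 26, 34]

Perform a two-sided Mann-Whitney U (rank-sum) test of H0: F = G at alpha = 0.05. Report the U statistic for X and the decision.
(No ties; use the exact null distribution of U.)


Step 1: Combine and sort all 8 observations; assign midranks.
sorted (value, group): (8,X), (11,Y), (17,X), (19,X), (20,Y), (26,Y), (29,X), (34,Y)
ranks: 8->1, 11->2, 17->3, 19->4, 20->5, 26->6, 29->7, 34->8
Step 2: Rank sum for X: R1 = 1 + 3 + 4 + 7 = 15.
Step 3: U_X = R1 - n1(n1+1)/2 = 15 - 4*5/2 = 15 - 10 = 5.
       U_Y = n1*n2 - U_X = 16 - 5 = 11.
Step 4: No ties, so the exact null distribution of U (based on enumerating the C(8,4) = 70 equally likely rank assignments) gives the two-sided p-value.
Step 5: p-value = 0.485714; compare to alpha = 0.05. fail to reject H0.

U_X = 5, p = 0.485714, fail to reject H0 at alpha = 0.05.


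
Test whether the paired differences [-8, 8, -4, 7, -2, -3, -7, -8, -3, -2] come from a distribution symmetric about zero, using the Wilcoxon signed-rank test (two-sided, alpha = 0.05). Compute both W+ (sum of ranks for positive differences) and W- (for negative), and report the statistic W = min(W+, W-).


Step 1: Drop any zero differences (none here) and take |d_i|.
|d| = [8, 8, 4, 7, 2, 3, 7, 8, 3, 2]
Step 2: Midrank |d_i| (ties get averaged ranks).
ranks: |8|->9, |8|->9, |4|->5, |7|->6.5, |2|->1.5, |3|->3.5, |7|->6.5, |8|->9, |3|->3.5, |2|->1.5
Step 3: Attach original signs; sum ranks with positive sign and with negative sign.
W+ = 9 + 6.5 = 15.5
W- = 9 + 5 + 1.5 + 3.5 + 6.5 + 9 + 3.5 + 1.5 = 39.5
(Check: W+ + W- = 55 should equal n(n+1)/2 = 55.)
Step 4: Test statistic W = min(W+, W-) = 15.5.
Step 5: Ties in |d|, so use the tie-corrected normal approximation.
        E[W] = n(n+1)/4 = 10*11/4 = 27.5.
        Tie groups: |d|=2 (t=2), |d|=3 (t=2), |d|=7 (t=2), |d|=8 (t=3); sum(t^3 - t) = 42.
        Var[W] = n(n+1)(2n+1)/24 - sum(t^3-t)/48 = 2310/24 - 42/48 = 95.375.
        z = (W - E[W]) / sqrt(Var[W]) = (15.5 - 27.5) / 9.7660 = -1.2288.
        Two-sided p = 2*Phi(z) = 0.219165.
Step 6: alpha = 0.05. fail to reject H0.

W+ = 15.5, W- = 39.5, W = min = 15.5, p = 0.219165, fail to reject H0.


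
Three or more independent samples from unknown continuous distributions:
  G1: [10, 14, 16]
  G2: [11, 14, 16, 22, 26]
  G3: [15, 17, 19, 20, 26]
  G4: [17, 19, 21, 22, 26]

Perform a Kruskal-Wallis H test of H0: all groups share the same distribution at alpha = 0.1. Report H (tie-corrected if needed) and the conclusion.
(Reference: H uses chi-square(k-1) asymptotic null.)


Step 1: Combine all N = 18 observations and assign midranks.
sorted (value, group, rank): (10,G1,1), (11,G2,2), (14,G1,3.5), (14,G2,3.5), (15,G3,5), (16,G1,6.5), (16,G2,6.5), (17,G3,8.5), (17,G4,8.5), (19,G3,10.5), (19,G4,10.5), (20,G3,12), (21,G4,13), (22,G2,14.5), (22,G4,14.5), (26,G2,17), (26,G3,17), (26,G4,17)
Step 2: Sum ranks within each group.
R_1 = 11 (n_1 = 3)
R_2 = 43.5 (n_2 = 5)
R_3 = 53 (n_3 = 5)
R_4 = 63.5 (n_4 = 5)
Step 3: H = 12/(N(N+1)) * sum(R_i^2/n_i) - 3(N+1)
     = 12/(18*19) * (11^2/3 + 43.5^2/5 + 53^2/5 + 63.5^2/5) - 3*19
     = 0.035088 * 1787.03 - 57
     = 5.702924.
Step 4: Ties present; correction factor C = 1 - 54/(18^3 - 18) = 0.990712. Corrected H = 5.702924 / 0.990712 = 5.756389.
Step 5: Under H0, H ~ chi^2(3); p-value = 0.124083.
Step 6: alpha = 0.1. fail to reject H0.

H = 5.7564, df = 3, p = 0.124083, fail to reject H0.


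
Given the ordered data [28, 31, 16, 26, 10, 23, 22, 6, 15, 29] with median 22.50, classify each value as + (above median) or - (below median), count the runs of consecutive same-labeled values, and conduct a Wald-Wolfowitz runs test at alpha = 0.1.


Step 1: Compute median = 22.50; label A = above, B = below.
Labels in order: AABABABBBA  (n_A = 5, n_B = 5)
Step 2: Count runs R = 7.
Step 3: Under H0 (random ordering), E[R] = 2*n_A*n_B/(n_A+n_B) + 1 = 2*5*5/10 + 1 = 6.0000.
        Var[R] = 2*n_A*n_B*(2*n_A*n_B - n_A - n_B) / ((n_A+n_B)^2 * (n_A+n_B-1)) = 2000/900 = 2.2222.
        SD[R] = 1.4907.
Step 4: Continuity-corrected z = (R - 0.5 - E[R]) / SD[R] = (7 - 0.5 - 6.0000) / 1.4907 = 0.3354.
Step 5: Two-sided p-value via normal approximation = 2*(1 - Phi(|z|)) = 0.737316.
Step 6: alpha = 0.1. fail to reject H0.

R = 7, z = 0.3354, p = 0.737316, fail to reject H0.


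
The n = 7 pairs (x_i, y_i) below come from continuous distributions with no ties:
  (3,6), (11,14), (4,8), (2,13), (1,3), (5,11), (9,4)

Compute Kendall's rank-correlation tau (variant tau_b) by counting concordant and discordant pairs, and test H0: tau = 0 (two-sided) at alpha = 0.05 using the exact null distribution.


Step 1: Enumerate the 21 unordered pairs (i,j) with i<j and classify each by sign(x_j-x_i) * sign(y_j-y_i).
  (1,2):dx=+8,dy=+8->C; (1,3):dx=+1,dy=+2->C; (1,4):dx=-1,dy=+7->D; (1,5):dx=-2,dy=-3->C
  (1,6):dx=+2,dy=+5->C; (1,7):dx=+6,dy=-2->D; (2,3):dx=-7,dy=-6->C; (2,4):dx=-9,dy=-1->C
  (2,5):dx=-10,dy=-11->C; (2,6):dx=-6,dy=-3->C; (2,7):dx=-2,dy=-10->C; (3,4):dx=-2,dy=+5->D
  (3,5):dx=-3,dy=-5->C; (3,6):dx=+1,dy=+3->C; (3,7):dx=+5,dy=-4->D; (4,5):dx=-1,dy=-10->C
  (4,6):dx=+3,dy=-2->D; (4,7):dx=+7,dy=-9->D; (5,6):dx=+4,dy=+8->C; (5,7):dx=+8,dy=+1->C
  (6,7):dx=+4,dy=-7->D
Step 2: C = 14, D = 7, total pairs = 21.
Step 3: tau = (C - D)/(n(n-1)/2) = (14 - 7)/21 = 0.333333.
Step 4: Exact two-sided p-value (enumerate n! = 5040 permutations of y under H0): p = 0.381349.
Step 5: alpha = 0.05. fail to reject H0.

tau_b = 0.3333 (C=14, D=7), p = 0.381349, fail to reject H0.


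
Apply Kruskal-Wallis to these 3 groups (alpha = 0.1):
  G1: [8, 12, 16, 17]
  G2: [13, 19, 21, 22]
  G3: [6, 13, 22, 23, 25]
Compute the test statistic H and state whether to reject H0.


Step 1: Combine all N = 13 observations and assign midranks.
sorted (value, group, rank): (6,G3,1), (8,G1,2), (12,G1,3), (13,G2,4.5), (13,G3,4.5), (16,G1,6), (17,G1,7), (19,G2,8), (21,G2,9), (22,G2,10.5), (22,G3,10.5), (23,G3,12), (25,G3,13)
Step 2: Sum ranks within each group.
R_1 = 18 (n_1 = 4)
R_2 = 32 (n_2 = 4)
R_3 = 41 (n_3 = 5)
Step 3: H = 12/(N(N+1)) * sum(R_i^2/n_i) - 3(N+1)
     = 12/(13*14) * (18^2/4 + 32^2/4 + 41^2/5) - 3*14
     = 0.065934 * 673.2 - 42
     = 2.386813.
Step 4: Ties present; correction factor C = 1 - 12/(13^3 - 13) = 0.994505. Corrected H = 2.386813 / 0.994505 = 2.400000.
Step 5: Under H0, H ~ chi^2(2); p-value = 0.301194.
Step 6: alpha = 0.1. fail to reject H0.

H = 2.4000, df = 2, p = 0.301194, fail to reject H0.


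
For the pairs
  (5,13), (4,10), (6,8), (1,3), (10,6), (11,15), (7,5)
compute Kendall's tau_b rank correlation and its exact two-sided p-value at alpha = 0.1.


Step 1: Enumerate the 21 unordered pairs (i,j) with i<j and classify each by sign(x_j-x_i) * sign(y_j-y_i).
  (1,2):dx=-1,dy=-3->C; (1,3):dx=+1,dy=-5->D; (1,4):dx=-4,dy=-10->C; (1,5):dx=+5,dy=-7->D
  (1,6):dx=+6,dy=+2->C; (1,7):dx=+2,dy=-8->D; (2,3):dx=+2,dy=-2->D; (2,4):dx=-3,dy=-7->C
  (2,5):dx=+6,dy=-4->D; (2,6):dx=+7,dy=+5->C; (2,7):dx=+3,dy=-5->D; (3,4):dx=-5,dy=-5->C
  (3,5):dx=+4,dy=-2->D; (3,6):dx=+5,dy=+7->C; (3,7):dx=+1,dy=-3->D; (4,5):dx=+9,dy=+3->C
  (4,6):dx=+10,dy=+12->C; (4,7):dx=+6,dy=+2->C; (5,6):dx=+1,dy=+9->C; (5,7):dx=-3,dy=-1->C
  (6,7):dx=-4,dy=-10->C
Step 2: C = 13, D = 8, total pairs = 21.
Step 3: tau = (C - D)/(n(n-1)/2) = (13 - 8)/21 = 0.238095.
Step 4: Exact two-sided p-value (enumerate n! = 5040 permutations of y under H0): p = 0.561905.
Step 5: alpha = 0.1. fail to reject H0.

tau_b = 0.2381 (C=13, D=8), p = 0.561905, fail to reject H0.


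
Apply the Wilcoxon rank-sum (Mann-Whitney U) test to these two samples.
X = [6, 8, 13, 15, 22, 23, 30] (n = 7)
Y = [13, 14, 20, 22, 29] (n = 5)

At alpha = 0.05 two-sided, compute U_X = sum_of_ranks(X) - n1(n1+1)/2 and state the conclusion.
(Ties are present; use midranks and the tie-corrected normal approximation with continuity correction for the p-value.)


Step 1: Combine and sort all 12 observations; assign midranks.
sorted (value, group): (6,X), (8,X), (13,X), (13,Y), (14,Y), (15,X), (20,Y), (22,X), (22,Y), (23,X), (29,Y), (30,X)
ranks: 6->1, 8->2, 13->3.5, 13->3.5, 14->5, 15->6, 20->7, 22->8.5, 22->8.5, 23->10, 29->11, 30->12
Step 2: Rank sum for X: R1 = 1 + 2 + 3.5 + 6 + 8.5 + 10 + 12 = 43.
Step 3: U_X = R1 - n1(n1+1)/2 = 43 - 7*8/2 = 43 - 28 = 15.
       U_Y = n1*n2 - U_X = 35 - 15 = 20.
Step 4: Ties are present, so use the tie-corrected normal approximation (with continuity correction) for the p-value.
Step 5: p-value = 0.744469; compare to alpha = 0.05. fail to reject H0.

U_X = 15, p = 0.744469, fail to reject H0 at alpha = 0.05.


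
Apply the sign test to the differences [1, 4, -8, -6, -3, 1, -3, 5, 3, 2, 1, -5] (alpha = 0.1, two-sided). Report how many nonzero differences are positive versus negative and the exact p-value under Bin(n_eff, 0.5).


Step 1: Discard zero differences. Original n = 12; n_eff = number of nonzero differences = 12.
Nonzero differences (with sign): +1, +4, -8, -6, -3, +1, -3, +5, +3, +2, +1, -5
Step 2: Count signs: positive = 7, negative = 5.
Step 3: Under H0: P(positive) = 0.5, so the number of positives S ~ Bin(12, 0.5).
Step 4: Two-sided exact p-value = sum of Bin(12,0.5) probabilities at or below the observed probability = 0.774414.
Step 5: alpha = 0.1. fail to reject H0.

n_eff = 12, pos = 7, neg = 5, p = 0.774414, fail to reject H0.


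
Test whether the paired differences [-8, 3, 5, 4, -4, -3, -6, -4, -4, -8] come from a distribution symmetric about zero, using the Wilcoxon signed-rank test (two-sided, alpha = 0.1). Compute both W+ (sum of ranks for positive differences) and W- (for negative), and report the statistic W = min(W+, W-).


Step 1: Drop any zero differences (none here) and take |d_i|.
|d| = [8, 3, 5, 4, 4, 3, 6, 4, 4, 8]
Step 2: Midrank |d_i| (ties get averaged ranks).
ranks: |8|->9.5, |3|->1.5, |5|->7, |4|->4.5, |4|->4.5, |3|->1.5, |6|->8, |4|->4.5, |4|->4.5, |8|->9.5
Step 3: Attach original signs; sum ranks with positive sign and with negative sign.
W+ = 1.5 + 7 + 4.5 = 13
W- = 9.5 + 4.5 + 1.5 + 8 + 4.5 + 4.5 + 9.5 = 42
(Check: W+ + W- = 55 should equal n(n+1)/2 = 55.)
Step 4: Test statistic W = min(W+, W-) = 13.
Step 5: Ties in |d|, so use the tie-corrected normal approximation.
        E[W] = n(n+1)/4 = 10*11/4 = 27.5.
        Tie groups: |d|=3 (t=2), |d|=4 (t=4), |d|=8 (t=2); sum(t^3 - t) = 72.
        Var[W] = n(n+1)(2n+1)/24 - sum(t^3-t)/48 = 2310/24 - 72/48 = 94.75.
        z = (W - E[W]) / sqrt(Var[W]) = (13 - 27.5) / 9.7340 = -1.4896.
        Two-sided p = 2*Phi(z) = 0.136322.
Step 6: alpha = 0.1. fail to reject H0.

W+ = 13, W- = 42, W = min = 13, p = 0.136322, fail to reject H0.


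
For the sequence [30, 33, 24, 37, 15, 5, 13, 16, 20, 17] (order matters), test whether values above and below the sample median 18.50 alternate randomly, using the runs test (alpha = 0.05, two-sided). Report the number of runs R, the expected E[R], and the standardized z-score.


Step 1: Compute median = 18.50; label A = above, B = below.
Labels in order: AAAABBBBAB  (n_A = 5, n_B = 5)
Step 2: Count runs R = 4.
Step 3: Under H0 (random ordering), E[R] = 2*n_A*n_B/(n_A+n_B) + 1 = 2*5*5/10 + 1 = 6.0000.
        Var[R] = 2*n_A*n_B*(2*n_A*n_B - n_A - n_B) / ((n_A+n_B)^2 * (n_A+n_B-1)) = 2000/900 = 2.2222.
        SD[R] = 1.4907.
Step 4: Continuity-corrected z = (R + 0.5 - E[R]) / SD[R] = (4 + 0.5 - 6.0000) / 1.4907 = -1.0062.
Step 5: Two-sided p-value via normal approximation = 2*(1 - Phi(|z|)) = 0.314305.
Step 6: alpha = 0.05. fail to reject H0.

R = 4, z = -1.0062, p = 0.314305, fail to reject H0.


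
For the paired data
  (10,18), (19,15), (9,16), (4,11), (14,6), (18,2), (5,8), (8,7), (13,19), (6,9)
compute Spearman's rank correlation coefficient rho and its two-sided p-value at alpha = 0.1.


Step 1: Rank x and y separately (midranks; no ties here).
rank(x): 10->6, 19->10, 9->5, 4->1, 14->8, 18->9, 5->2, 8->4, 13->7, 6->3
rank(y): 18->9, 15->7, 16->8, 11->6, 6->2, 2->1, 8->4, 7->3, 19->10, 9->5
Step 2: d_i = R_x(i) - R_y(i); compute d_i^2.
  (6-9)^2=9, (10-7)^2=9, (5-8)^2=9, (1-6)^2=25, (8-2)^2=36, (9-1)^2=64, (2-4)^2=4, (4-3)^2=1, (7-10)^2=9, (3-5)^2=4
sum(d^2) = 170.
Step 3: rho = 1 - 6*170 / (10*(10^2 - 1)) = 1 - 1020/990 = -0.030303.
Step 4: Under H0, t = rho * sqrt((n-2)/(1-rho^2)) = -0.0857 ~ t(8).
Step 5: Two-sided p-value from the t-distribution with 8 df = 0.933773.
Step 6: alpha = 0.1. fail to reject H0.

rho = -0.0303, p = 0.933773, fail to reject H0 at alpha = 0.1.


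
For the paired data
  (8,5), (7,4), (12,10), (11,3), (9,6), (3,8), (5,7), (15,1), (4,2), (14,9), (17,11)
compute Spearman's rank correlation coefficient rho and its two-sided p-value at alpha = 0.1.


Step 1: Rank x and y separately (midranks; no ties here).
rank(x): 8->5, 7->4, 12->8, 11->7, 9->6, 3->1, 5->3, 15->10, 4->2, 14->9, 17->11
rank(y): 5->5, 4->4, 10->10, 3->3, 6->6, 8->8, 7->7, 1->1, 2->2, 9->9, 11->11
Step 2: d_i = R_x(i) - R_y(i); compute d_i^2.
  (5-5)^2=0, (4-4)^2=0, (8-10)^2=4, (7-3)^2=16, (6-6)^2=0, (1-8)^2=49, (3-7)^2=16, (10-1)^2=81, (2-2)^2=0, (9-9)^2=0, (11-11)^2=0
sum(d^2) = 166.
Step 3: rho = 1 - 6*166 / (11*(11^2 - 1)) = 1 - 996/1320 = 0.245455.
Step 4: Under H0, t = rho * sqrt((n-2)/(1-rho^2)) = 0.7596 ~ t(9).
Step 5: Two-sided p-value from the t-distribution with 9 df = 0.466922.
Step 6: alpha = 0.1. fail to reject H0.

rho = 0.2455, p = 0.466922, fail to reject H0 at alpha = 0.1.


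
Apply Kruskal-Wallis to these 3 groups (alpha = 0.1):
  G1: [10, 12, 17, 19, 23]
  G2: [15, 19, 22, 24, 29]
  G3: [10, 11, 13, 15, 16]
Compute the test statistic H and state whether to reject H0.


Step 1: Combine all N = 15 observations and assign midranks.
sorted (value, group, rank): (10,G1,1.5), (10,G3,1.5), (11,G3,3), (12,G1,4), (13,G3,5), (15,G2,6.5), (15,G3,6.5), (16,G3,8), (17,G1,9), (19,G1,10.5), (19,G2,10.5), (22,G2,12), (23,G1,13), (24,G2,14), (29,G2,15)
Step 2: Sum ranks within each group.
R_1 = 38 (n_1 = 5)
R_2 = 58 (n_2 = 5)
R_3 = 24 (n_3 = 5)
Step 3: H = 12/(N(N+1)) * sum(R_i^2/n_i) - 3(N+1)
     = 12/(15*16) * (38^2/5 + 58^2/5 + 24^2/5) - 3*16
     = 0.050000 * 1076.8 - 48
     = 5.840000.
Step 4: Ties present; correction factor C = 1 - 18/(15^3 - 15) = 0.994643. Corrected H = 5.840000 / 0.994643 = 5.871454.
Step 5: Under H0, H ~ chi^2(2); p-value = 0.053092.
Step 6: alpha = 0.1. reject H0.

H = 5.8715, df = 2, p = 0.053092, reject H0.


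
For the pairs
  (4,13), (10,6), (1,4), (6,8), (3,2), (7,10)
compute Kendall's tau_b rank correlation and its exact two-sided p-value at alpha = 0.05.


Step 1: Enumerate the 15 unordered pairs (i,j) with i<j and classify each by sign(x_j-x_i) * sign(y_j-y_i).
  (1,2):dx=+6,dy=-7->D; (1,3):dx=-3,dy=-9->C; (1,4):dx=+2,dy=-5->D; (1,5):dx=-1,dy=-11->C
  (1,6):dx=+3,dy=-3->D; (2,3):dx=-9,dy=-2->C; (2,4):dx=-4,dy=+2->D; (2,5):dx=-7,dy=-4->C
  (2,6):dx=-3,dy=+4->D; (3,4):dx=+5,dy=+4->C; (3,5):dx=+2,dy=-2->D; (3,6):dx=+6,dy=+6->C
  (4,5):dx=-3,dy=-6->C; (4,6):dx=+1,dy=+2->C; (5,6):dx=+4,dy=+8->C
Step 2: C = 9, D = 6, total pairs = 15.
Step 3: tau = (C - D)/(n(n-1)/2) = (9 - 6)/15 = 0.200000.
Step 4: Exact two-sided p-value (enumerate n! = 720 permutations of y under H0): p = 0.719444.
Step 5: alpha = 0.05. fail to reject H0.

tau_b = 0.2000 (C=9, D=6), p = 0.719444, fail to reject H0.


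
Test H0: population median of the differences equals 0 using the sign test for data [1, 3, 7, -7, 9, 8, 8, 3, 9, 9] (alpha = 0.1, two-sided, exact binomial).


Step 1: Discard zero differences. Original n = 10; n_eff = number of nonzero differences = 10.
Nonzero differences (with sign): +1, +3, +7, -7, +9, +8, +8, +3, +9, +9
Step 2: Count signs: positive = 9, negative = 1.
Step 3: Under H0: P(positive) = 0.5, so the number of positives S ~ Bin(10, 0.5).
Step 4: Two-sided exact p-value = sum of Bin(10,0.5) probabilities at or below the observed probability = 0.021484.
Step 5: alpha = 0.1. reject H0.

n_eff = 10, pos = 9, neg = 1, p = 0.021484, reject H0.
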